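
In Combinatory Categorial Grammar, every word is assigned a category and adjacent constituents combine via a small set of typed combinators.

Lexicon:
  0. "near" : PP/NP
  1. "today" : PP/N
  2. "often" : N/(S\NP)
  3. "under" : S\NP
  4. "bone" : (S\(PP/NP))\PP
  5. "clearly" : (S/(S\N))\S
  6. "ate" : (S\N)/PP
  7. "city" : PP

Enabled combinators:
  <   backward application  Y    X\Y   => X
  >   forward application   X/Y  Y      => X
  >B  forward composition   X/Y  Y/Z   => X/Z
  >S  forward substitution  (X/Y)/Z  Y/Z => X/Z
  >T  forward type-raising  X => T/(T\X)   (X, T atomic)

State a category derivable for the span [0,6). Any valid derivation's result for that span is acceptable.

S/(S\N)

[0,8] S   >
  [0,6] S/(S\N)   <
    [0,5] S   <
      [0,1] "near" : PP/NP
      [1,5] S\(PP/NP)   <
        [1,4] PP   >
          [1,2] "today" : PP/N
          [2,4] N   >
            [2,3] "often" : N/(S\NP)
            [3,4] "under" : S\NP
        [4,5] "bone" : (S\(PP/NP))\PP
    [5,6] "clearly" : (S/(S\N))\S
  [6,8] S\N   >
    [6,7] "ate" : (S\N)/PP
    [7,8] "city" : PP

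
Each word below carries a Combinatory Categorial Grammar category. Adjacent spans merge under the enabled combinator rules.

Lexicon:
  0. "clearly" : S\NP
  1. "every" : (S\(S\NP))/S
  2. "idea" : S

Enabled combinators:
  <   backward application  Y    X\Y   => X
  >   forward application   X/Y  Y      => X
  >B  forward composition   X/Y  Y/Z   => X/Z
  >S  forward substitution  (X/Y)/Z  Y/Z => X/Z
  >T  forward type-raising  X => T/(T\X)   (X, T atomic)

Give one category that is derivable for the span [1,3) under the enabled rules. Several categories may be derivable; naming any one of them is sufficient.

[0,3] S   <
  [0,1] "clearly" : S\NP
  [1,3] S\(S\NP)   >
    [1,2] "every" : (S\(S\NP))/S
    [2,3] "idea" : S

S\(S\NP)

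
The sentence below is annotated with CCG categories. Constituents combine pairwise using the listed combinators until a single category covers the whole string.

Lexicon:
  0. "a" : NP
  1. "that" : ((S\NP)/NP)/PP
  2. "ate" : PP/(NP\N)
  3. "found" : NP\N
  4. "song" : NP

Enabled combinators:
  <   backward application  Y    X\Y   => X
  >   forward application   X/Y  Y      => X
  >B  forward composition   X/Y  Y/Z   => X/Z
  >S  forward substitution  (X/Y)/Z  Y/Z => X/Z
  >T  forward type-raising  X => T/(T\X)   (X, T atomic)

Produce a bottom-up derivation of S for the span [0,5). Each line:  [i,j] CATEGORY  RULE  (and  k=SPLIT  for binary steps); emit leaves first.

[0,1] NP  lex  "a"
[1,2] ((S\NP)/NP)/PP  lex  "that"
[2,3] PP/(NP\N)  lex  "ate"
[3,4] NP\N  lex  "found"
[2,4] PP  >  k=3
[1,4] (S\NP)/NP  >  k=2
[4,5] NP  lex  "song"
[1,5] S\NP  >  k=4
[0,5] S  <  k=1

[0,5] S   <
  [0,1] "a" : NP
  [1,5] S\NP   >
    [1,4] (S\NP)/NP   >
      [1,2] "that" : ((S\NP)/NP)/PP
      [2,4] PP   >
        [2,3] "ate" : PP/(NP\N)
        [3,4] "found" : NP\N
    [4,5] "song" : NP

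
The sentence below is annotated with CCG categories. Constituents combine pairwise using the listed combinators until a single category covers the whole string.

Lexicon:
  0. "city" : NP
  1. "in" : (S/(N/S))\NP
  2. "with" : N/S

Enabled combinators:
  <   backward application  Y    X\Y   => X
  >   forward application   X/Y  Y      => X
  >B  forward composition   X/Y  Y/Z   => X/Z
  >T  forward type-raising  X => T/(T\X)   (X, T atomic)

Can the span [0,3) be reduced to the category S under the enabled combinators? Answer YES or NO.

YES

[0,3] S   >
  [0,2] S/(N/S)   <
    [0,1] "city" : NP
    [1,2] "in" : (S/(N/S))\NP
  [2,3] "with" : N/S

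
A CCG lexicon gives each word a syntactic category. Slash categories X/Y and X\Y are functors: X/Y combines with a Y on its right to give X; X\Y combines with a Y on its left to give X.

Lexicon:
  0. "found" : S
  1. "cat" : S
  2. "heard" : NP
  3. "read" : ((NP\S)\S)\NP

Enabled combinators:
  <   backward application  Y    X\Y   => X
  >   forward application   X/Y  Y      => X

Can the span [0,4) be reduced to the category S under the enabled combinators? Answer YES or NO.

S S NP ((NP\S)\S)\NP
CKY chart[0,4] = {NP}; S ∉ chart

NO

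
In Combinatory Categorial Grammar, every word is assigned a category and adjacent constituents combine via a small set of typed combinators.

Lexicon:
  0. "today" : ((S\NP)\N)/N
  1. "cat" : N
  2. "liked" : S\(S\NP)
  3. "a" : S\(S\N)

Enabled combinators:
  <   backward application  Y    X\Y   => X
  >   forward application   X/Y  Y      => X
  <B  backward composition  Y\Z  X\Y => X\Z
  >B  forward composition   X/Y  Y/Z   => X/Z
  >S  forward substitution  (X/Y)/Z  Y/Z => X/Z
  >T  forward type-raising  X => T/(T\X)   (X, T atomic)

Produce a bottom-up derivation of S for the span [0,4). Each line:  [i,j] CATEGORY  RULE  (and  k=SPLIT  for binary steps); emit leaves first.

[0,1] ((S\NP)\N)/N  lex  "today"
[1,2] N  lex  "cat"
[0,2] (S\NP)\N  >  k=1
[2,3] S\(S\NP)  lex  "liked"
[0,3] S\N  <B  k=2
[3,4] S\(S\N)  lex  "a"
[0,4] S  <  k=3

[0,4] S   <
  [0,3] S\N   <B
    [0,2] (S\NP)\N   >
      [0,1] "today" : ((S\NP)\N)/N
      [1,2] "cat" : N
    [2,3] "liked" : S\(S\NP)
  [3,4] "a" : S\(S\N)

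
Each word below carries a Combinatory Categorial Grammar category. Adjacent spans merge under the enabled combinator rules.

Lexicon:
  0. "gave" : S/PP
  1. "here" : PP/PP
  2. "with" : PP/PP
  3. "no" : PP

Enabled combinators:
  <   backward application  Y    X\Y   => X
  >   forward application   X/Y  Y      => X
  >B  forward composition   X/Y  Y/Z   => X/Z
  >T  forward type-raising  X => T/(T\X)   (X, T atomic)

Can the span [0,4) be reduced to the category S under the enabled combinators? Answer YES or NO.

YES

[0,4] S   >
  [0,3] S/PP   >B
    [0,2] S/PP   >B
      [0,1] "gave" : S/PP
      [1,2] "here" : PP/PP
    [2,3] "with" : PP/PP
  [3,4] "no" : PP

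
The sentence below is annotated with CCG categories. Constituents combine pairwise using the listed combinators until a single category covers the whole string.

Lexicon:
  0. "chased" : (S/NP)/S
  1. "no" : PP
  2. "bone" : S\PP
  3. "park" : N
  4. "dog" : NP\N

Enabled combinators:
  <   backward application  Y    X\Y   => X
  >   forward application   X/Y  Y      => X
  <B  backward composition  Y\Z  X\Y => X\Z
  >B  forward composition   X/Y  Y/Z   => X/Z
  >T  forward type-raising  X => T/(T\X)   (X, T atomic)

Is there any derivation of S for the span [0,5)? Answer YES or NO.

[0,5] S   >
  [0,3] S/NP   >
    [0,1] "chased" : (S/NP)/S
    [1,3] S   <
      [1,2] "no" : PP
      [2,3] "bone" : S\PP
  [3,5] NP   <
    [3,4] "park" : N
    [4,5] "dog" : NP\N

YES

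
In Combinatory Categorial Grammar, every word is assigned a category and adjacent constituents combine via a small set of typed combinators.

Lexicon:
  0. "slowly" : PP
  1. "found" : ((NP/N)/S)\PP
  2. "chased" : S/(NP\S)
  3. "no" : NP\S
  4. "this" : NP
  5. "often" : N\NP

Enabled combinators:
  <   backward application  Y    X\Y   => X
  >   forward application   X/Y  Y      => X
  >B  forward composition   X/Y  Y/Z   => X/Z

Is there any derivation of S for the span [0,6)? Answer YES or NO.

PP ((NP/N)/S)\PP S/(NP\S) NP\S NP N\NP
CKY chart[0,6] = {NP}; S ∉ chart

NO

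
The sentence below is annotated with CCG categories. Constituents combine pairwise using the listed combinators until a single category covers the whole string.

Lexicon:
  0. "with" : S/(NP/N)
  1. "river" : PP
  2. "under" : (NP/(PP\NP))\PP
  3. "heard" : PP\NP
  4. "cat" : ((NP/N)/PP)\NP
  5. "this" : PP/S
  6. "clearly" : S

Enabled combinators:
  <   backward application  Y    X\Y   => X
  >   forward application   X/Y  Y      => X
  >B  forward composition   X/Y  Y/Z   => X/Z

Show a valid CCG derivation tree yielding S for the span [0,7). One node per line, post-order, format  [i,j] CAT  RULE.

[0,1] S/(NP/N)  lex  "with"
[1,2] PP  lex  "river"
[2,3] (NP/(PP\NP))\PP  lex  "under"
[1,3] NP/(PP\NP)  <  k=2
[3,4] PP\NP  lex  "heard"
[1,4] NP  >  k=3
[4,5] ((NP/N)/PP)\NP  lex  "cat"
[1,5] (NP/N)/PP  <  k=4
[5,6] PP/S  lex  "this"
[6,7] S  lex  "clearly"
[5,7] PP  >  k=6
[1,7] NP/N  >  k=5
[0,7] S  >  k=1

[0,7] S   >
  [0,1] "with" : S/(NP/N)
  [1,7] NP/N   >
    [1,5] (NP/N)/PP   <
      [1,4] NP   >
        [1,3] NP/(PP\NP)   <
          [1,2] "river" : PP
          [2,3] "under" : (NP/(PP\NP))\PP
        [3,4] "heard" : PP\NP
      [4,5] "cat" : ((NP/N)/PP)\NP
    [5,7] PP   >
      [5,6] "this" : PP/S
      [6,7] "clearly" : S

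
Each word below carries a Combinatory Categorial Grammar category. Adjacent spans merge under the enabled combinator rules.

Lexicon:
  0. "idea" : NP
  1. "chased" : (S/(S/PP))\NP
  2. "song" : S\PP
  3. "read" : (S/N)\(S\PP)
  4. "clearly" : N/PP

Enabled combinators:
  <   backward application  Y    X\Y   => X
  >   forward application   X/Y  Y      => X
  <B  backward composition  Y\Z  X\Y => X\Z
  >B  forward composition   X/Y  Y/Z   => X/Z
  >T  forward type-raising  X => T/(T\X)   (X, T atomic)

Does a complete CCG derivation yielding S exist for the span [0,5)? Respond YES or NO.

YES

[0,5] S   >
  [0,2] S/(S/PP)   <
    [0,1] "idea" : NP
    [1,2] "chased" : (S/(S/PP))\NP
  [2,5] S/PP   >B
    [2,4] S/N   <
      [2,3] "song" : S\PP
      [3,4] "read" : (S/N)\(S\PP)
    [4,5] "clearly" : N/PP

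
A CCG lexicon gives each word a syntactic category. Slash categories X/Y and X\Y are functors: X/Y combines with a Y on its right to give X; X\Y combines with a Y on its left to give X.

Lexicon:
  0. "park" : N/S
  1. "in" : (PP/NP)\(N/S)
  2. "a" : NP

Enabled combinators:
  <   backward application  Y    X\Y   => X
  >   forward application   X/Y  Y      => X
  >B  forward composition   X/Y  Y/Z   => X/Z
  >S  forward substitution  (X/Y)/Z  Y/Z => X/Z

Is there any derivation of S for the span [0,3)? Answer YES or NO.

NO

N/S (PP/NP)\(N/S) NP
CKY chart[0,3] = {PP}; S ∉ chart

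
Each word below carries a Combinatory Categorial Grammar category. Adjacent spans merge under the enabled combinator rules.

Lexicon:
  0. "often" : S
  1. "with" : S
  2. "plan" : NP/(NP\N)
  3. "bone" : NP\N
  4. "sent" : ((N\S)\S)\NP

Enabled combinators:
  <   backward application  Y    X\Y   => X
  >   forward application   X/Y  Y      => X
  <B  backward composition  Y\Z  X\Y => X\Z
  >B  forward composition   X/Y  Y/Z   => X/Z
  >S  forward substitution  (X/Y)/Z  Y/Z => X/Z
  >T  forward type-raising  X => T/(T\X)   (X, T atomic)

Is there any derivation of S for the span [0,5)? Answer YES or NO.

NO

S S NP/(NP\N) NP\N ((N\S)\S)\NP
CKY chart[0,5] = {N, N/(N\N), NP/(NP\N), PP/(PP\N), S/(S\N)}; S ∉ chart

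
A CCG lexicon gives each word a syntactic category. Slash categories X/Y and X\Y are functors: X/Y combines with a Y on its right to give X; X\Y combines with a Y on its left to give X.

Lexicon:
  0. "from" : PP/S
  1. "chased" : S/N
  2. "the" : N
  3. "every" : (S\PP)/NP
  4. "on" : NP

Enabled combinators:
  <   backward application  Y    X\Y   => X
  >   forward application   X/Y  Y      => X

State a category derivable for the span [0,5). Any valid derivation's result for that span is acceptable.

S

[0,5] S   <
  [0,3] PP   >
    [0,1] "from" : PP/S
    [1,3] S   >
      [1,2] "chased" : S/N
      [2,3] "the" : N
  [3,5] S\PP   >
    [3,4] "every" : (S\PP)/NP
    [4,5] "on" : NP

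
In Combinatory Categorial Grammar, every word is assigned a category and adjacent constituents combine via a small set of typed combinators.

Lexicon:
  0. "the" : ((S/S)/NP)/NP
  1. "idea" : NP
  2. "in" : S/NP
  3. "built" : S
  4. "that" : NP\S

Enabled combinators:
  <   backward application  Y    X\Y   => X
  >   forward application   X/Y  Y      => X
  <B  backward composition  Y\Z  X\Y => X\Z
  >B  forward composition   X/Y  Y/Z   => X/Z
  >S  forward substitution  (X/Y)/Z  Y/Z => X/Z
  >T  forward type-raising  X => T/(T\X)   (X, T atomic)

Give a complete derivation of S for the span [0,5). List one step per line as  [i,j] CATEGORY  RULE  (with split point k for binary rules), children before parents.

[0,1] ((S/S)/NP)/NP  lex  "the"
[1,2] NP  lex  "idea"
[0,2] (S/S)/NP  >  k=1
[2,3] S/NP  lex  "in"
[0,3] S/NP  >S  k=2
[3,4] S  lex  "built"
[4,5] NP\S  lex  "that"
[3,5] NP  <  k=4
[0,5] S  >  k=3

[0,5] S   >
  [0,3] S/NP   >S
    [0,2] (S/S)/NP   >
      [0,1] "the" : ((S/S)/NP)/NP
      [1,2] "idea" : NP
    [2,3] "in" : S/NP
  [3,5] NP   <
    [3,4] "built" : S
    [4,5] "that" : NP\S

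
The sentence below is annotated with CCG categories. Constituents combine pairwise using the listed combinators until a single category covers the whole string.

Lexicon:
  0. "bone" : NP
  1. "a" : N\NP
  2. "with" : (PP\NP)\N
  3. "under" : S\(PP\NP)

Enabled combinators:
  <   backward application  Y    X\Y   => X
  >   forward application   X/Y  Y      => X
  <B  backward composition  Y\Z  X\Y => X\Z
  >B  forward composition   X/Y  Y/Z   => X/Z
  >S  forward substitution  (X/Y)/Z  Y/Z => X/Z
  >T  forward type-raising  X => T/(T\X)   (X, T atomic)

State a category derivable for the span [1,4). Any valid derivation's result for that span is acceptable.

S\NP

[0,4] S   >
  [0,1] S/(S\NP)   >T
    [0,1] "bone" : NP
  [1,4] S\NP   <B
    [1,2] "a" : N\NP
    [2,4] S\N   <B
      [2,3] "with" : (PP\NP)\N
      [3,4] "under" : S\(PP\NP)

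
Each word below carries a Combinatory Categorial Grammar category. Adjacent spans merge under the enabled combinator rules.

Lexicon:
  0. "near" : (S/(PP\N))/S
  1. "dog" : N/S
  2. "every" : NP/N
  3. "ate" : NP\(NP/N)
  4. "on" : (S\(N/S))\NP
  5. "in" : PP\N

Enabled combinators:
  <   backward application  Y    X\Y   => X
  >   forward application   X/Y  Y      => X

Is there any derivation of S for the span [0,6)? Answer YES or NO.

[0,6] S   >
  [0,5] S/(PP\N)   >
    [0,1] "near" : (S/(PP\N))/S
    [1,5] S   <
      [1,2] "dog" : N/S
      [2,5] S\(N/S)   <
        [2,4] NP   <
          [2,3] "every" : NP/N
          [3,4] "ate" : NP\(NP/N)
        [4,5] "on" : (S\(N/S))\NP
  [5,6] "in" : PP\N

YES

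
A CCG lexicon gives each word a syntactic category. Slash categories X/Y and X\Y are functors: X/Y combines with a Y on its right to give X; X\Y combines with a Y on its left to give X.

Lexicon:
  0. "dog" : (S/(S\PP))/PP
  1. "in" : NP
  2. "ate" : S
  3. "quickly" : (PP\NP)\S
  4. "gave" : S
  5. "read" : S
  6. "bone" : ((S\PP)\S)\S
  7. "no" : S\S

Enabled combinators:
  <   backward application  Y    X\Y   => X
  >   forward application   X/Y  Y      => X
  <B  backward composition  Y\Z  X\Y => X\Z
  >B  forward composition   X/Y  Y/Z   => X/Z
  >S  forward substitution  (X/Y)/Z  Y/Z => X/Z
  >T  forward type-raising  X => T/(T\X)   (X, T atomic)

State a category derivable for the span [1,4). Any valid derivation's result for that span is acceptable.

PP

[0,8] S   >
  [0,4] S/(S\PP)   >
    [0,1] "dog" : (S/(S\PP))/PP
    [1,4] PP   <
      [1,2] "in" : NP
      [2,4] PP\NP   <
        [2,3] "ate" : S
        [3,4] "quickly" : (PP\NP)\S
  [4,8] S\PP   <B
    [4,7] S\PP   <
      [4,5] "gave" : S
      [5,7] (S\PP)\S   <
        [5,6] "read" : S
        [6,7] "bone" : ((S\PP)\S)\S
    [7,8] "no" : S\S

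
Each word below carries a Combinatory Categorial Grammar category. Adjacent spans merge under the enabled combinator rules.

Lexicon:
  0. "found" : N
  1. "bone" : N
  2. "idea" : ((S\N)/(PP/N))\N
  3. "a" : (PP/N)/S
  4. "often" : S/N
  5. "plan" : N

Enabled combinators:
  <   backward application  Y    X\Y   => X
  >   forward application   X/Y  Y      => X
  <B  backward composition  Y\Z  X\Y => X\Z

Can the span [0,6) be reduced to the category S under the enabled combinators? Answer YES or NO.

[0,6] S   <
  [0,1] "found" : N
  [1,6] S\N   >
    [1,3] (S\N)/(PP/N)   <
      [1,2] "bone" : N
      [2,3] "idea" : ((S\N)/(PP/N))\N
    [3,6] PP/N   >
      [3,4] "a" : (PP/N)/S
      [4,6] S   >
        [4,5] "often" : S/N
        [5,6] "plan" : N

YES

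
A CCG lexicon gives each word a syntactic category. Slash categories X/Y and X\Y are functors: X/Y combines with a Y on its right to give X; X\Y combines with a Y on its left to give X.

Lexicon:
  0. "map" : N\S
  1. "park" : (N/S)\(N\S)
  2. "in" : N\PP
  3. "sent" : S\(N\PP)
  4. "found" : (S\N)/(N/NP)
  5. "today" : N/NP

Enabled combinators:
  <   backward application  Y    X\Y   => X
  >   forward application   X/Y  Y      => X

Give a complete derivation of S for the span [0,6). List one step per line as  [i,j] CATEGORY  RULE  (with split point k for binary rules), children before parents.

[0,6] S   <
  [0,4] N   >
    [0,2] N/S   <
      [0,1] "map" : N\S
      [1,2] "park" : (N/S)\(N\S)
    [2,4] S   <
      [2,3] "in" : N\PP
      [3,4] "sent" : S\(N\PP)
  [4,6] S\N   >
    [4,5] "found" : (S\N)/(N/NP)
    [5,6] "today" : N/NP

[0,1] N\S  lex  "map"
[1,2] (N/S)\(N\S)  lex  "park"
[0,2] N/S  <  k=1
[2,3] N\PP  lex  "in"
[3,4] S\(N\PP)  lex  "sent"
[2,4] S  <  k=3
[0,4] N  >  k=2
[4,5] (S\N)/(N/NP)  lex  "found"
[5,6] N/NP  lex  "today"
[4,6] S\N  >  k=5
[0,6] S  <  k=4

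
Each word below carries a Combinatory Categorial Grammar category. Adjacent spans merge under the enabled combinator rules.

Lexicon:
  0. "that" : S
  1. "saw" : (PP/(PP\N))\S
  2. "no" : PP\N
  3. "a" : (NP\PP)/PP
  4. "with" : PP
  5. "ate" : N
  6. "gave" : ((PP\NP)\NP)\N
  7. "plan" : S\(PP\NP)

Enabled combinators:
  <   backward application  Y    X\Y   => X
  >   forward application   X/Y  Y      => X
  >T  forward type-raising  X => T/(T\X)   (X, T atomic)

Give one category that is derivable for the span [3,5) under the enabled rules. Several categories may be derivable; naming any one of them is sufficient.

[0,8] S   <
  [0,7] PP\NP   <
    [0,5] NP   <
      [0,3] PP   >
        [0,2] PP/(PP\N)   <
          [0,1] "that" : S
          [1,2] "saw" : (PP/(PP\N))\S
        [2,3] "no" : PP\N
      [3,5] NP\PP   >
        [3,4] "a" : (NP\PP)/PP
        [4,5] "with" : PP
    [5,7] (PP\NP)\NP   <
      [5,6] "ate" : N
      [6,7] "gave" : ((PP\NP)\NP)\N
  [7,8] "plan" : S\(PP\NP)

NP\PP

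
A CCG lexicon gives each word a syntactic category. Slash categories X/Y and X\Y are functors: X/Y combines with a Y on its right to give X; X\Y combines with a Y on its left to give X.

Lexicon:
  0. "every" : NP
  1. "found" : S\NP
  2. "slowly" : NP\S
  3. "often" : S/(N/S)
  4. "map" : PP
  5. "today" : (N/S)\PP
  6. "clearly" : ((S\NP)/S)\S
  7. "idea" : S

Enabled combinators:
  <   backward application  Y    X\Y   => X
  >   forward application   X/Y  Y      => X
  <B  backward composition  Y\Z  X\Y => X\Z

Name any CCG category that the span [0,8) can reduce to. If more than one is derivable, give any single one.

S

[0,8] S   <
  [0,3] NP   <
    [0,2] S   <
      [0,1] "every" : NP
      [1,2] "found" : S\NP
    [2,3] "slowly" : NP\S
  [3,8] S\NP   >
    [3,7] (S\NP)/S   <
      [3,6] S   >
        [3,4] "often" : S/(N/S)
        [4,6] N/S   <
          [4,5] "map" : PP
          [5,6] "today" : (N/S)\PP
      [6,7] "clearly" : ((S\NP)/S)\S
    [7,8] "idea" : S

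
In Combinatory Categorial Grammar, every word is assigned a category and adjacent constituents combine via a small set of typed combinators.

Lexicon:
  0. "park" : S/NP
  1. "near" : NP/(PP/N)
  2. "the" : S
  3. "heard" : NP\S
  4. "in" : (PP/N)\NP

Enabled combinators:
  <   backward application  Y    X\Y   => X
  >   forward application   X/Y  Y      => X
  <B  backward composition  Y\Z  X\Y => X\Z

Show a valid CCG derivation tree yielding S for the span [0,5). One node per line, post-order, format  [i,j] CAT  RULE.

[0,1] S/NP  lex  "park"
[1,2] NP/(PP/N)  lex  "near"
[2,3] S  lex  "the"
[3,4] NP\S  lex  "heard"
[2,4] NP  <  k=3
[4,5] (PP/N)\NP  lex  "in"
[2,5] PP/N  <  k=4
[1,5] NP  >  k=2
[0,5] S  >  k=1

[0,5] S   >
  [0,1] "park" : S/NP
  [1,5] NP   >
    [1,2] "near" : NP/(PP/N)
    [2,5] PP/N   <
      [2,4] NP   <
        [2,3] "the" : S
        [3,4] "heard" : NP\S
      [4,5] "in" : (PP/N)\NP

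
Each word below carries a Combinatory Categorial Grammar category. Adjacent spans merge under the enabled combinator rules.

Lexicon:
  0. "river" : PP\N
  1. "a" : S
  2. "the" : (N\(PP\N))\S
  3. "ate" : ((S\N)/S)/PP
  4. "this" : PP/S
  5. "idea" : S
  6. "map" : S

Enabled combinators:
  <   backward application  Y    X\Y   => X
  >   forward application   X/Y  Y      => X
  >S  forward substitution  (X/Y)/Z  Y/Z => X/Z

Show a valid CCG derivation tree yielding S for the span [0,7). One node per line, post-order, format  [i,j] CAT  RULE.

[0,1] PP\N  lex  "river"
[1,2] S  lex  "a"
[2,3] (N\(PP\N))\S  lex  "the"
[1,3] N\(PP\N)  <  k=2
[0,3] N  <  k=1
[3,4] ((S\N)/S)/PP  lex  "ate"
[4,5] PP/S  lex  "this"
[5,6] S  lex  "idea"
[4,6] PP  >  k=5
[3,6] (S\N)/S  >  k=4
[6,7] S  lex  "map"
[3,7] S\N  >  k=6
[0,7] S  <  k=3

[0,7] S   <
  [0,3] N   <
    [0,1] "river" : PP\N
    [1,3] N\(PP\N)   <
      [1,2] "a" : S
      [2,3] "the" : (N\(PP\N))\S
  [3,7] S\N   >
    [3,6] (S\N)/S   >
      [3,4] "ate" : ((S\N)/S)/PP
      [4,6] PP   >
        [4,5] "this" : PP/S
        [5,6] "idea" : S
    [6,7] "map" : S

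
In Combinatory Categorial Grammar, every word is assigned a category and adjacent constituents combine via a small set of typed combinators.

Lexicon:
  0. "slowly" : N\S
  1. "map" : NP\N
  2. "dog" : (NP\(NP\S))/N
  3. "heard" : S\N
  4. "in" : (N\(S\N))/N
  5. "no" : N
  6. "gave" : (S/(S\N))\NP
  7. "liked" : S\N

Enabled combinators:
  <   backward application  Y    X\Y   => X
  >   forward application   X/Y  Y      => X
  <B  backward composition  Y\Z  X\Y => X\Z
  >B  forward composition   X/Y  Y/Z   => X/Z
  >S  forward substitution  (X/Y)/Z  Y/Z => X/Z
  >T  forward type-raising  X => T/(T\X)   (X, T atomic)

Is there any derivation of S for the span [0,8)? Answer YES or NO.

YES

[0,8] S   >
  [0,7] S/(S\N)   <
    [0,6] NP   <
      [0,2] NP\S   <B
        [0,1] "slowly" : N\S
        [1,2] "map" : NP\N
      [2,6] NP\(NP\S)   >
        [2,3] "dog" : (NP\(NP\S))/N
        [3,6] N   <
          [3,4] "heard" : S\N
          [4,6] N\(S\N)   >
            [4,5] "in" : (N\(S\N))/N
            [5,6] "no" : N
    [6,7] "gave" : (S/(S\N))\NP
  [7,8] "liked" : S\N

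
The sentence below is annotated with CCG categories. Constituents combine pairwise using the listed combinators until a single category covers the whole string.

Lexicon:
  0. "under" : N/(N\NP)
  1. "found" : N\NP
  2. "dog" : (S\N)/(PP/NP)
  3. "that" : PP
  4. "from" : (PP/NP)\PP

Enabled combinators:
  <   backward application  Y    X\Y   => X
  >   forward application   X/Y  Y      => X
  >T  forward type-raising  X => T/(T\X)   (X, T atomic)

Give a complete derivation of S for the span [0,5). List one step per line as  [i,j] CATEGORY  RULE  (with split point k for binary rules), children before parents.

[0,5] S   <
  [0,2] N   >
    [0,1] "under" : N/(N\NP)
    [1,2] "found" : N\NP
  [2,5] S\N   >
    [2,3] "dog" : (S\N)/(PP/NP)
    [3,5] PP/NP   <
      [3,4] "that" : PP
      [4,5] "from" : (PP/NP)\PP

[0,1] N/(N\NP)  lex  "under"
[1,2] N\NP  lex  "found"
[0,2] N  >  k=1
[2,3] (S\N)/(PP/NP)  lex  "dog"
[3,4] PP  lex  "that"
[4,5] (PP/NP)\PP  lex  "from"
[3,5] PP/NP  <  k=4
[2,5] S\N  >  k=3
[0,5] S  <  k=2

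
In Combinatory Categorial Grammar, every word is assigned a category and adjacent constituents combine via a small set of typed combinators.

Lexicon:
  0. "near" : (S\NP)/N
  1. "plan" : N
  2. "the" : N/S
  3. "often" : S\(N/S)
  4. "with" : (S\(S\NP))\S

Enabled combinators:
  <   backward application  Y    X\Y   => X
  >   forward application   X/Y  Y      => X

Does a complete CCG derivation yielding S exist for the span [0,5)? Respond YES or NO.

[0,5] S   <
  [0,2] S\NP   >
    [0,1] "near" : (S\NP)/N
    [1,2] "plan" : N
  [2,5] S\(S\NP)   <
    [2,4] S   <
      [2,3] "the" : N/S
      [3,4] "often" : S\(N/S)
    [4,5] "with" : (S\(S\NP))\S

YES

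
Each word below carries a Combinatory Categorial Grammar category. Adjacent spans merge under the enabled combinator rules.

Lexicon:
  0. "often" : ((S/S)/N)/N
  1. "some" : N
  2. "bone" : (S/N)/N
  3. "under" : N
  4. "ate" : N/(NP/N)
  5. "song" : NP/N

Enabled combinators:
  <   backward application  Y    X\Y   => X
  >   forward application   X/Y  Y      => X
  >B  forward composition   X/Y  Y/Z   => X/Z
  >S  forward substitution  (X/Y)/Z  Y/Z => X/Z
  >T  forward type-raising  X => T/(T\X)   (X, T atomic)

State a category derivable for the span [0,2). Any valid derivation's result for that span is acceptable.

(S/S)/N

[0,6] S   >
  [0,4] S/N   >S
    [0,2] (S/S)/N   >
      [0,1] "often" : ((S/S)/N)/N
      [1,2] "some" : N
    [2,4] S/N   >
      [2,3] "bone" : (S/N)/N
      [3,4] "under" : N
  [4,6] N   >
    [4,5] "ate" : N/(NP/N)
    [5,6] "song" : NP/N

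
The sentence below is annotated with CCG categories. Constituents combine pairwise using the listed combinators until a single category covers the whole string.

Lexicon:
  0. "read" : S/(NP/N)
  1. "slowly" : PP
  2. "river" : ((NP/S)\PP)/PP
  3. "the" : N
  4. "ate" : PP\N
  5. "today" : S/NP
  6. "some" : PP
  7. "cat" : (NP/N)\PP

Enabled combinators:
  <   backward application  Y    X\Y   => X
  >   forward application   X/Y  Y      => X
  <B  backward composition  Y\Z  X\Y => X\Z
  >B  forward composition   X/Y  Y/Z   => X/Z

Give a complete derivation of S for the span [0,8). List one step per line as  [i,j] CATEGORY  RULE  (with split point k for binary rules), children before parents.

[0,1] S/(NP/N)  lex  "read"
[1,2] PP  lex  "slowly"
[2,3] ((NP/S)\PP)/PP  lex  "river"
[3,4] N  lex  "the"
[4,5] PP\N  lex  "ate"
[3,5] PP  <  k=4
[2,5] (NP/S)\PP  >  k=3
[1,5] NP/S  <  k=2
[5,6] S/NP  lex  "today"
[1,6] NP/NP  >B  k=5
[6,7] PP  lex  "some"
[7,8] (NP/N)\PP  lex  "cat"
[6,8] NP/N  <  k=7
[1,8] NP/N  >B  k=6
[0,8] S  >  k=1

[0,8] S   >
  [0,1] "read" : S/(NP/N)
  [1,8] NP/N   >B
    [1,6] NP/NP   >B
      [1,5] NP/S   <
        [1,2] "slowly" : PP
        [2,5] (NP/S)\PP   >
          [2,3] "river" : ((NP/S)\PP)/PP
          [3,5] PP   <
            [3,4] "the" : N
            [4,5] "ate" : PP\N
      [5,6] "today" : S/NP
    [6,8] NP/N   <
      [6,7] "some" : PP
      [7,8] "cat" : (NP/N)\PP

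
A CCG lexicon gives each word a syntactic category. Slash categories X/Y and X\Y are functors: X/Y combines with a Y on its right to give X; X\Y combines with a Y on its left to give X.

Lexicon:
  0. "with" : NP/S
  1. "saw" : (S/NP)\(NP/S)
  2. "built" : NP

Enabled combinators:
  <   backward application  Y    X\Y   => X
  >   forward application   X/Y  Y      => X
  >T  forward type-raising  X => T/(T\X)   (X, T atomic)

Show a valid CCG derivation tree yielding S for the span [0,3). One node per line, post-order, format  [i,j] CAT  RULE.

[0,3] S   >
  [0,2] S/NP   <
    [0,1] "with" : NP/S
    [1,2] "saw" : (S/NP)\(NP/S)
  [2,3] "built" : NP

[0,1] NP/S  lex  "with"
[1,2] (S/NP)\(NP/S)  lex  "saw"
[0,2] S/NP  <  k=1
[2,3] NP  lex  "built"
[0,3] S  >  k=2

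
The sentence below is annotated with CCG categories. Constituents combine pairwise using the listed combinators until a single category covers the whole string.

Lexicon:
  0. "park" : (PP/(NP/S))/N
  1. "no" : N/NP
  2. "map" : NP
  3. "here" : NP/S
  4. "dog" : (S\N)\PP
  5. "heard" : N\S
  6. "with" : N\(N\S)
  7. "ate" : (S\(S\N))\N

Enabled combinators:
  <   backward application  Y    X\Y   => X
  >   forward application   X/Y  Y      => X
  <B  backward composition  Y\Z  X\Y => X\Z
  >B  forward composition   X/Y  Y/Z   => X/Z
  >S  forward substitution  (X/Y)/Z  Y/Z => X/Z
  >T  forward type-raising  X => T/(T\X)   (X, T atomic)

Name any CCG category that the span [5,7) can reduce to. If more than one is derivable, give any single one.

[0,8] S   <
  [0,4] PP   >
    [0,3] PP/(NP/S)   >
      [0,1] "park" : (PP/(NP/S))/N
      [1,3] N   >
        [1,2] "no" : N/NP
        [2,3] "map" : NP
    [3,4] "here" : NP/S
  [4,8] S\PP   <B
    [4,5] "dog" : (S\N)\PP
    [5,8] S\(S\N)   <
      [5,7] N   <
        [5,6] "heard" : N\S
        [6,7] "with" : N\(N\S)
      [7,8] "ate" : (S\(S\N))\N

N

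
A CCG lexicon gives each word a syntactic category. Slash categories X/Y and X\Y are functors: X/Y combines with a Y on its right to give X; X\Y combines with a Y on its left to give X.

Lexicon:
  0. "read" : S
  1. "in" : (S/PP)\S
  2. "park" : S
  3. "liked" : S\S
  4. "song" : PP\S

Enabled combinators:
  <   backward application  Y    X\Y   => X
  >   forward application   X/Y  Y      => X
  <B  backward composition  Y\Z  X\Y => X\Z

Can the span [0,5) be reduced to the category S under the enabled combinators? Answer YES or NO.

YES

[0,5] S   >
  [0,2] S/PP   <
    [0,1] "read" : S
    [1,2] "in" : (S/PP)\S
  [2,5] PP   <
    [2,3] "park" : S
    [3,5] PP\S   <B
      [3,4] "liked" : S\S
      [4,5] "song" : PP\S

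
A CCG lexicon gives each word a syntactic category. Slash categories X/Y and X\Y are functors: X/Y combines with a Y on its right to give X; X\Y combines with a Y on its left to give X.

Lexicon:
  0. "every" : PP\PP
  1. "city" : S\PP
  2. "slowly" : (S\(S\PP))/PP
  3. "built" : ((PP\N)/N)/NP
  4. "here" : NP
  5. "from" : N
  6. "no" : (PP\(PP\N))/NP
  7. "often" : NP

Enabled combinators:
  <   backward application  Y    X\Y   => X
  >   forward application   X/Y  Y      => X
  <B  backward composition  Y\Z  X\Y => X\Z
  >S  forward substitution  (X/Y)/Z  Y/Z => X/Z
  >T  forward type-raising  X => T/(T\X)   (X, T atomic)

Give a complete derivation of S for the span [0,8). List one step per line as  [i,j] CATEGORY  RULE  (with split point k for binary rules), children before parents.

[0,8] S   <
  [0,2] S\PP   <B
    [0,1] "every" : PP\PP
    [1,2] "city" : S\PP
  [2,8] S\(S\PP)   >
    [2,3] "slowly" : (S\(S\PP))/PP
    [3,8] PP   <
      [3,6] PP\N   >
        [3,5] (PP\N)/N   >
          [3,4] "built" : ((PP\N)/N)/NP
          [4,5] "here" : NP
        [5,6] "from" : N
      [6,8] PP\(PP\N)   >
        [6,7] "no" : (PP\(PP\N))/NP
        [7,8] "often" : NP

[0,1] PP\PP  lex  "every"
[1,2] S\PP  lex  "city"
[0,2] S\PP  <B  k=1
[2,3] (S\(S\PP))/PP  lex  "slowly"
[3,4] ((PP\N)/N)/NP  lex  "built"
[4,5] NP  lex  "here"
[3,5] (PP\N)/N  >  k=4
[5,6] N  lex  "from"
[3,6] PP\N  >  k=5
[6,7] (PP\(PP\N))/NP  lex  "no"
[7,8] NP  lex  "often"
[6,8] PP\(PP\N)  >  k=7
[3,8] PP  <  k=6
[2,8] S\(S\PP)  >  k=3
[0,8] S  <  k=2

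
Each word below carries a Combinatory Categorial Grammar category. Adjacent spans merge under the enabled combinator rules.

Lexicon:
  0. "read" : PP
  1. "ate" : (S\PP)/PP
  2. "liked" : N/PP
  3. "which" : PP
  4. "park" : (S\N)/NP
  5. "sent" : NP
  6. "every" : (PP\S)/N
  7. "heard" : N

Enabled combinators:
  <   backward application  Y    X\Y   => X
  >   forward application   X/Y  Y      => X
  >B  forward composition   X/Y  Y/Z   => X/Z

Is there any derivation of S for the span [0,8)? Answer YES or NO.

YES

[0,8] S   <
  [0,1] "read" : PP
  [1,8] S\PP   >
    [1,2] "ate" : (S\PP)/PP
    [2,8] PP   <
      [2,6] S   <
        [2,4] N   >
          [2,3] "liked" : N/PP
          [3,4] "which" : PP
        [4,6] S\N   >
          [4,5] "park" : (S\N)/NP
          [5,6] "sent" : NP
      [6,8] PP\S   >
        [6,7] "every" : (PP\S)/N
        [7,8] "heard" : N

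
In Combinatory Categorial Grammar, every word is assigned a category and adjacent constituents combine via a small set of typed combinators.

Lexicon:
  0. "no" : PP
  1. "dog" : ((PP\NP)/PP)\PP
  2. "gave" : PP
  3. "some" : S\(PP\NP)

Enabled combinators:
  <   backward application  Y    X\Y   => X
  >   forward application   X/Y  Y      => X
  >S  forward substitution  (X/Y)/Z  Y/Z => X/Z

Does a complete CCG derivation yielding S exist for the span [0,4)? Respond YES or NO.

[0,4] S   <
  [0,3] PP\NP   >
    [0,2] (PP\NP)/PP   <
      [0,1] "no" : PP
      [1,2] "dog" : ((PP\NP)/PP)\PP
    [2,3] "gave" : PP
  [3,4] "some" : S\(PP\NP)

YES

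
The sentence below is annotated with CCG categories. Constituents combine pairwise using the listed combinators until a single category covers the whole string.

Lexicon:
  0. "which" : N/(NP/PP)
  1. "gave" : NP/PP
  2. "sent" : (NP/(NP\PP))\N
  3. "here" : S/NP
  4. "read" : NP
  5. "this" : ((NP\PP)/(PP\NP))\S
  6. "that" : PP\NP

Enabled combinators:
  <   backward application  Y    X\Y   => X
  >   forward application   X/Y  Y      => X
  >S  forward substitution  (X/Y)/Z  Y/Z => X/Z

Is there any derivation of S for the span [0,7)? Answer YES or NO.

N/(NP/PP) NP/PP (NP/(NP\PP))\N S/NP NP ((NP\PP)/(PP\NP))\S PP\NP
CKY chart[0,7] = {NP}; S ∉ chart

NO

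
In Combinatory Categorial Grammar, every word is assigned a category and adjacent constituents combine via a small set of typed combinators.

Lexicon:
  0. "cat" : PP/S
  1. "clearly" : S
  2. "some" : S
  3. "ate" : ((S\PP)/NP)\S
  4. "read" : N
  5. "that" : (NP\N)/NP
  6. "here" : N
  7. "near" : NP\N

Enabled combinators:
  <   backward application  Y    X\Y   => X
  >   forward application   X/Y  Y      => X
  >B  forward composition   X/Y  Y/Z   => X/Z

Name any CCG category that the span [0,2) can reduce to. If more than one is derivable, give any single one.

[0,8] S   <
  [0,2] PP   >
    [0,1] "cat" : PP/S
    [1,2] "clearly" : S
  [2,8] S\PP   >
    [2,4] (S\PP)/NP   <
      [2,3] "some" : S
      [3,4] "ate" : ((S\PP)/NP)\S
    [4,8] NP   <
      [4,5] "read" : N
      [5,8] NP\N   >
        [5,6] "that" : (NP\N)/NP
        [6,8] NP   <
          [6,7] "here" : N
          [7,8] "near" : NP\N

PP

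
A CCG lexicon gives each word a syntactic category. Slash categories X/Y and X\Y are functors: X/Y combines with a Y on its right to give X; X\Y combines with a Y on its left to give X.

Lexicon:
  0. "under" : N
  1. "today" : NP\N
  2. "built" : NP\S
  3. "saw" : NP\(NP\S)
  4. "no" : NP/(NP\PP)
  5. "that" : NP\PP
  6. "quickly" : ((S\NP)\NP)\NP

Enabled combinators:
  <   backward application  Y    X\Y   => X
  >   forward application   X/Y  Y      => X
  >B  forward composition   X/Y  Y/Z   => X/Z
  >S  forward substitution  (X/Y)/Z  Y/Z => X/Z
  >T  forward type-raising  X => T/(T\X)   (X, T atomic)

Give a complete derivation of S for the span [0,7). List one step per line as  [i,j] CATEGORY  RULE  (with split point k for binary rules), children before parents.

[0,7] S   <
  [0,2] NP   >
    [0,1] NP/(NP\N)   >T
      [0,1] "under" : N
    [1,2] "today" : NP\N
  [2,7] S\NP   <
    [2,4] NP   <
      [2,3] "built" : NP\S
      [3,4] "saw" : NP\(NP\S)
    [4,7] (S\NP)\NP   <
      [4,6] NP   >
        [4,5] "no" : NP/(NP\PP)
        [5,6] "that" : NP\PP
      [6,7] "quickly" : ((S\NP)\NP)\NP

[0,1] N  lex  "under"
[0,1] NP/(NP\N)  >T
[1,2] NP\N  lex  "today"
[0,2] NP  >  k=1
[2,3] NP\S  lex  "built"
[3,4] NP\(NP\S)  lex  "saw"
[2,4] NP  <  k=3
[4,5] NP/(NP\PP)  lex  "no"
[5,6] NP\PP  lex  "that"
[4,6] NP  >  k=5
[6,7] ((S\NP)\NP)\NP  lex  "quickly"
[4,7] (S\NP)\NP  <  k=6
[2,7] S\NP  <  k=4
[0,7] S  <  k=2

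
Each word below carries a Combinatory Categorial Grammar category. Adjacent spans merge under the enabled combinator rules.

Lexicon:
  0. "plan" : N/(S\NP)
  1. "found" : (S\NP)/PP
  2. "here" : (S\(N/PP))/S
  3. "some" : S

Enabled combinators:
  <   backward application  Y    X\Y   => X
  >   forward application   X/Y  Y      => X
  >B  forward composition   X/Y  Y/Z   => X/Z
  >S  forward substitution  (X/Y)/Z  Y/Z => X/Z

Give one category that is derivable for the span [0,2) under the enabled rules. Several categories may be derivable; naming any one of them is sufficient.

[0,4] S   <
  [0,2] N/PP   >B
    [0,1] "plan" : N/(S\NP)
    [1,2] "found" : (S\NP)/PP
  [2,4] S\(N/PP)   >
    [2,3] "here" : (S\(N/PP))/S
    [3,4] "some" : S

N/PP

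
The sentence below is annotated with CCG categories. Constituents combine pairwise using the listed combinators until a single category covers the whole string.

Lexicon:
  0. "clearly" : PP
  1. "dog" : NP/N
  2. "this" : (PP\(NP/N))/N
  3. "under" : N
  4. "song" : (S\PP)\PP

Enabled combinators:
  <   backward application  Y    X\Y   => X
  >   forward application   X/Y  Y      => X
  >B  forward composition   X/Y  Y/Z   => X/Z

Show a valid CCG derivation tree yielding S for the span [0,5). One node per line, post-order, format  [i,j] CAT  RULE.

[0,5] S   <
  [0,1] "clearly" : PP
  [1,5] S\PP   <
    [1,4] PP   <
      [1,2] "dog" : NP/N
      [2,4] PP\(NP/N)   >
        [2,3] "this" : (PP\(NP/N))/N
        [3,4] "under" : N
    [4,5] "song" : (S\PP)\PP

[0,1] PP  lex  "clearly"
[1,2] NP/N  lex  "dog"
[2,3] (PP\(NP/N))/N  lex  "this"
[3,4] N  lex  "under"
[2,4] PP\(NP/N)  >  k=3
[1,4] PP  <  k=2
[4,5] (S\PP)\PP  lex  "song"
[1,5] S\PP  <  k=4
[0,5] S  <  k=1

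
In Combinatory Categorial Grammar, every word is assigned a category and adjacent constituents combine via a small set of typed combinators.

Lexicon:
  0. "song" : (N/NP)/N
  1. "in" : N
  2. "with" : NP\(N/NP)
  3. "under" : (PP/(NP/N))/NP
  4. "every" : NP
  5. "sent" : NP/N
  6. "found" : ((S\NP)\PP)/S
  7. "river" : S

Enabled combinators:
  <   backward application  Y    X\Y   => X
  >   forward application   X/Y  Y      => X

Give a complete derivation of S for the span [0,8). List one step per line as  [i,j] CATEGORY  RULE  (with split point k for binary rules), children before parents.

[0,8] S   <
  [0,3] NP   <
    [0,2] N/NP   >
      [0,1] "song" : (N/NP)/N
      [1,2] "in" : N
    [2,3] "with" : NP\(N/NP)
  [3,8] S\NP   <
    [3,6] PP   >
      [3,5] PP/(NP/N)   >
        [3,4] "under" : (PP/(NP/N))/NP
        [4,5] "every" : NP
      [5,6] "sent" : NP/N
    [6,8] (S\NP)\PP   >
      [6,7] "found" : ((S\NP)\PP)/S
      [7,8] "river" : S

[0,1] (N/NP)/N  lex  "song"
[1,2] N  lex  "in"
[0,2] N/NP  >  k=1
[2,3] NP\(N/NP)  lex  "with"
[0,3] NP  <  k=2
[3,4] (PP/(NP/N))/NP  lex  "under"
[4,5] NP  lex  "every"
[3,5] PP/(NP/N)  >  k=4
[5,6] NP/N  lex  "sent"
[3,6] PP  >  k=5
[6,7] ((S\NP)\PP)/S  lex  "found"
[7,8] S  lex  "river"
[6,8] (S\NP)\PP  >  k=7
[3,8] S\NP  <  k=6
[0,8] S  <  k=3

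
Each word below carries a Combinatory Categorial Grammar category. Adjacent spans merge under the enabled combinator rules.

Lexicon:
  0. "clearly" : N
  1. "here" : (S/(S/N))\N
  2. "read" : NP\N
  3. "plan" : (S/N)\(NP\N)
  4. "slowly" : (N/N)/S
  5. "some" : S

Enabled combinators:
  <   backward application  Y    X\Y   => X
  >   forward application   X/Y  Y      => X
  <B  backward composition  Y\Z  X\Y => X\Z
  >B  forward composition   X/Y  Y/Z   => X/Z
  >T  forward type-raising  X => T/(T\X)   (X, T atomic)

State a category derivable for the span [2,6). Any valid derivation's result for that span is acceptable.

[0,6] S   >
  [0,2] S/(S/N)   <
    [0,1] "clearly" : N
    [1,2] "here" : (S/(S/N))\N
  [2,6] S/N   >B
    [2,4] S/N   <
      [2,3] "read" : NP\N
      [3,4] "plan" : (S/N)\(NP\N)
    [4,6] N/N   >
      [4,5] "slowly" : (N/N)/S
      [5,6] "some" : S

S/N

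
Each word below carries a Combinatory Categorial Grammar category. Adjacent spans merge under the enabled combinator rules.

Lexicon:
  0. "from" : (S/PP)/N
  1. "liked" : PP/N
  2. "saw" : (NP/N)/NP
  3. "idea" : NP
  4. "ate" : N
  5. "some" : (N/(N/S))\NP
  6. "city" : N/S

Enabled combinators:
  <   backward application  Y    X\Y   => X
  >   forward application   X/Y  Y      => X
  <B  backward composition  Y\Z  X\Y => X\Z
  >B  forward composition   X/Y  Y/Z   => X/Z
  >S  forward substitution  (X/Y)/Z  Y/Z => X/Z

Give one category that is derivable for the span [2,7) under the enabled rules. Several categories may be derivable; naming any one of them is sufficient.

N

[0,7] S   >
  [0,2] S/N   >S
    [0,1] "from" : (S/PP)/N
    [1,2] "liked" : PP/N
  [2,7] N   >
    [2,6] N/(N/S)   <
      [2,5] NP   >
        [2,4] NP/N   >
          [2,3] "saw" : (NP/N)/NP
          [3,4] "idea" : NP
        [4,5] "ate" : N
      [5,6] "some" : (N/(N/S))\NP
    [6,7] "city" : N/S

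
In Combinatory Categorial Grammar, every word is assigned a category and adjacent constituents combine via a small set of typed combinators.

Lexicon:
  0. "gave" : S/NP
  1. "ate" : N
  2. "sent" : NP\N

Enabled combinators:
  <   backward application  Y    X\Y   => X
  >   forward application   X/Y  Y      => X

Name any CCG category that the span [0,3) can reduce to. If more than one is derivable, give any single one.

[0,3] S   >
  [0,1] "gave" : S/NP
  [1,3] NP   <
    [1,2] "ate" : N
    [2,3] "sent" : NP\N

S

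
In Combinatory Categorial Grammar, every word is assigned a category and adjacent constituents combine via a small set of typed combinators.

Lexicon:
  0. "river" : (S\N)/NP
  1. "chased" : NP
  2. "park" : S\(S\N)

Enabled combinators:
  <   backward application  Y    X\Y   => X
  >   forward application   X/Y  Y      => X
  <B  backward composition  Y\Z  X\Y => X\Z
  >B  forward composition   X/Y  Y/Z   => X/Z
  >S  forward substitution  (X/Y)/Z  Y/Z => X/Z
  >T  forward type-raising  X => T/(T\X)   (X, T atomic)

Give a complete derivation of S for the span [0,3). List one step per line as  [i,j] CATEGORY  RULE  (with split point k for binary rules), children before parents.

[0,3] S   <
  [0,2] S\N   >
    [0,1] "river" : (S\N)/NP
    [1,2] "chased" : NP
  [2,3] "park" : S\(S\N)

[0,1] (S\N)/NP  lex  "river"
[1,2] NP  lex  "chased"
[0,2] S\N  >  k=1
[2,3] S\(S\N)  lex  "park"
[0,3] S  <  k=2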